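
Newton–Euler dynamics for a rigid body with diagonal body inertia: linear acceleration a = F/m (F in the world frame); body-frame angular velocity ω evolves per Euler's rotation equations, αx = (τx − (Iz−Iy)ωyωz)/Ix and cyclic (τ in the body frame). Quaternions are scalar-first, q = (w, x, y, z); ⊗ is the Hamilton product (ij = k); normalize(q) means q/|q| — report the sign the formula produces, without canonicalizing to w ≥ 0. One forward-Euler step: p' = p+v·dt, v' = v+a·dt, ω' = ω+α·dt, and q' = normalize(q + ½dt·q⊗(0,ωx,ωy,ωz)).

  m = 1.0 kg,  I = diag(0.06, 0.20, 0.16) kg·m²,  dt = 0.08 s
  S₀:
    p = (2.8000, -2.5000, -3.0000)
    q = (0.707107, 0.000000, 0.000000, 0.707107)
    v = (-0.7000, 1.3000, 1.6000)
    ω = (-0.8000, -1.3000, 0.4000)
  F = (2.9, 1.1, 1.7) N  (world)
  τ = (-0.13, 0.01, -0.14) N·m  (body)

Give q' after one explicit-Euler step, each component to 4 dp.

q' = (0.6944, 0.0141, -0.0593, 0.7170)

2q̇ = q⊗(0,ω) = (-0.2828428, 0.3535535, -1.4849247, 0.2828428)
updated quaternion q' = (0.6944, 0.0141, -0.0593, 0.7170)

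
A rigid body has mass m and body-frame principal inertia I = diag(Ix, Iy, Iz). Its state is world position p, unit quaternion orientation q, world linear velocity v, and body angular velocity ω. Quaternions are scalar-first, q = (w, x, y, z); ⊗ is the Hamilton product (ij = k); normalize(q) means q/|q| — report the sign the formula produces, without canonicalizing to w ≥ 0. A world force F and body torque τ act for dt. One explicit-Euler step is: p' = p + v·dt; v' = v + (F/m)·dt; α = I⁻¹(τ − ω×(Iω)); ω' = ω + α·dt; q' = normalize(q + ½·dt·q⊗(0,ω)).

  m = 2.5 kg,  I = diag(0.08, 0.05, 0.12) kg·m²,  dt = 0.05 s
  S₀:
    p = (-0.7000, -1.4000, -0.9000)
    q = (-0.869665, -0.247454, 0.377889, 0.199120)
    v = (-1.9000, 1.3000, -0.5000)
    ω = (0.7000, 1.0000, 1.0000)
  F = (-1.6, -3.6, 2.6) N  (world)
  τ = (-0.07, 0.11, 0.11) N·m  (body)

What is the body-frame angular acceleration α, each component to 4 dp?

α = (-1.7500, 2.7600, 1.0917)

gyro term ω×Iω = (0.0700, -0.0280, -0.0210)
α = I⁻¹(τ − ω×Iω) = (-1.7500, 2.7600, 1.0917)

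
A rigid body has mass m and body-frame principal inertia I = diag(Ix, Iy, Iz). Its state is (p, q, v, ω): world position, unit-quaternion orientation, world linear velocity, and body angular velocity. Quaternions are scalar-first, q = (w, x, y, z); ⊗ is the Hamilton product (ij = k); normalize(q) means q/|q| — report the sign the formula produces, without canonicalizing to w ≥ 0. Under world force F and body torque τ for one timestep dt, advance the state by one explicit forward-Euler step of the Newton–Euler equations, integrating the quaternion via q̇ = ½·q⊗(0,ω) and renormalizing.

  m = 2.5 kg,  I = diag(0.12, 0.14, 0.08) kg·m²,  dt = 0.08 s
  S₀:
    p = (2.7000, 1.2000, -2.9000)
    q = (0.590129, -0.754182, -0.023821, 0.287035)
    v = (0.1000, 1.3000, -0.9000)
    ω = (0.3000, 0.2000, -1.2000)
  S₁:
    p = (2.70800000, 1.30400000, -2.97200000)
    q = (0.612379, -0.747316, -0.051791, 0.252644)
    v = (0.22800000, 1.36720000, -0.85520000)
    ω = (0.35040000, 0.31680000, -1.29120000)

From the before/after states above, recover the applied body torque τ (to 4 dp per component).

Δω = ω₁−ω₀ = (0.05040000, 0.11680000, -0.09120000)
I·α + gyro = (0.0900, 0.1900, -0.0900)

τ = (0.0900, 0.1900, -0.0900)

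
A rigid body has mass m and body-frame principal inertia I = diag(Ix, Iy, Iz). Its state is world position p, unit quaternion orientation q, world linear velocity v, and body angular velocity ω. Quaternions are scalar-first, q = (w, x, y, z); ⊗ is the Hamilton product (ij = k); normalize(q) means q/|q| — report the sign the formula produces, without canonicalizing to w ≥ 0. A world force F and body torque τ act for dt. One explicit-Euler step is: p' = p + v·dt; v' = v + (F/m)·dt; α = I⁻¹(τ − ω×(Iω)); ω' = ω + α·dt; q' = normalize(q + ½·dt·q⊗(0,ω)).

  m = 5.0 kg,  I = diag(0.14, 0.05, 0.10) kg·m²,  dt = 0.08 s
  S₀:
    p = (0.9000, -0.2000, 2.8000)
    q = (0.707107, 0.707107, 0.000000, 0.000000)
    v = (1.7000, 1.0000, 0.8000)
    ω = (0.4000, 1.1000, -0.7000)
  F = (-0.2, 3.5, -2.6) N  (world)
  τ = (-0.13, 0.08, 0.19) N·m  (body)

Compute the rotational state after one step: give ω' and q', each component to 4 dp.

precession coupling ω×(Iω) = (-0.0385, -0.0112, -0.0396)
α = I⁻¹(τ − ω×Iω) = (-0.6536, 1.8240, 2.2960)
new body rate ω' = (0.3477, 1.2459, -0.5163)
2q̇ = q⊗(0,ω) = (-0.2828428, 0.2828428, 1.2727926, 0.2828428)
q + ½dt·q⊗(0,ω), renormalized = (0.6948, 0.7174, 0.0508, 0.0113)

ω' = (0.3477, 1.2459, -0.5163)
q' = (0.6948, 0.7174, 0.0508, 0.0113)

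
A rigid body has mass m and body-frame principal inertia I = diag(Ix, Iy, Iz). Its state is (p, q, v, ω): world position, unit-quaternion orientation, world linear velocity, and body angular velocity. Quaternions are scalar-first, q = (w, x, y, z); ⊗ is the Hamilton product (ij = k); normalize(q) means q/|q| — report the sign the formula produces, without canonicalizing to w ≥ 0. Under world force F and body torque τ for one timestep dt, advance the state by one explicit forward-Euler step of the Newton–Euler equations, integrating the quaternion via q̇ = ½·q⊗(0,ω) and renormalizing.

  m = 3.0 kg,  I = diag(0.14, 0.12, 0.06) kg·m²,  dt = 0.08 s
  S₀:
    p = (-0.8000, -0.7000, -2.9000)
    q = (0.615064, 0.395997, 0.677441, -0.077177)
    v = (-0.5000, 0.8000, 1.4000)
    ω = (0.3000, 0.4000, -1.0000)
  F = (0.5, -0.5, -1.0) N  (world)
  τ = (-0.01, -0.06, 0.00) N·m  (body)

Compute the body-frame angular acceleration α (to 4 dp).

ω×(Iω) gyroscopic = (0.0240, -0.0240, -0.0024)
(τ − ω×Iω)/I = (-0.2429, -0.3000, 0.0400)

α = (-0.2429, -0.3000, 0.0400)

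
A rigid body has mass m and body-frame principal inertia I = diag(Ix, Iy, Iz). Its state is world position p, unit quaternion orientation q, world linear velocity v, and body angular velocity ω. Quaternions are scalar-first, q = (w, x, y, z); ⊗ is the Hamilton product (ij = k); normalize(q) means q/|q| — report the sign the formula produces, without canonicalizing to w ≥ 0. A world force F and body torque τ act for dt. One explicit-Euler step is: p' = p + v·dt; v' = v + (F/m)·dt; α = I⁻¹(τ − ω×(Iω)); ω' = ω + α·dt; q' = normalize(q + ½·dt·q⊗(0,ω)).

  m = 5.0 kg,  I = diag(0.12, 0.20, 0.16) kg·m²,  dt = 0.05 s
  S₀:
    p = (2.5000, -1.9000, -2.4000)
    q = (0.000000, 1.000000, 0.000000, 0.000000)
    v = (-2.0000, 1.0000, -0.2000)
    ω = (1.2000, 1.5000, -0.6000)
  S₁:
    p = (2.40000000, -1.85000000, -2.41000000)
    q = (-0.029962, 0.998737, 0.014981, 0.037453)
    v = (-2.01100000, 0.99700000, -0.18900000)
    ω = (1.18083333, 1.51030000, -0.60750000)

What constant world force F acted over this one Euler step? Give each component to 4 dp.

F = (-1.1000, -0.3000, 1.1000)

velocity change Δv = (-0.01100000, -0.00300000, 0.01100000)
F = m·Δv/dt = (-1.1000, -0.3000, 1.1000)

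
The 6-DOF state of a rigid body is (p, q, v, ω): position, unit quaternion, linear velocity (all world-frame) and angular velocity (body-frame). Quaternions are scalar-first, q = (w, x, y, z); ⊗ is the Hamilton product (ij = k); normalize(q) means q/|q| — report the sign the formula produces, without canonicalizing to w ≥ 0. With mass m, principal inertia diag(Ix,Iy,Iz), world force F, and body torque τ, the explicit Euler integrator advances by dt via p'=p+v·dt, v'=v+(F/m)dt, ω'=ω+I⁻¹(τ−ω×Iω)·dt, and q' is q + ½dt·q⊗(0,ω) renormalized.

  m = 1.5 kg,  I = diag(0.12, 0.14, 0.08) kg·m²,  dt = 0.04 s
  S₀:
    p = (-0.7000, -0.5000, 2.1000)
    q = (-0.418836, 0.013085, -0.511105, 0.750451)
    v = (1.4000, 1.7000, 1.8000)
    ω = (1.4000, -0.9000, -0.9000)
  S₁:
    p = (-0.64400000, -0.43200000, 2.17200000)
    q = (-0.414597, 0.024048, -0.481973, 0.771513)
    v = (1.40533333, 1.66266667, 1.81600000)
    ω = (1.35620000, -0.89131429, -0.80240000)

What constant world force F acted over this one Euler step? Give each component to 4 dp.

F = (0.2000, -1.4000, 0.6000)

v₁ − v₀ = (0.00533333, -0.03733333, 0.01600000)
applied force F = (0.2000, -1.4000, 0.6000)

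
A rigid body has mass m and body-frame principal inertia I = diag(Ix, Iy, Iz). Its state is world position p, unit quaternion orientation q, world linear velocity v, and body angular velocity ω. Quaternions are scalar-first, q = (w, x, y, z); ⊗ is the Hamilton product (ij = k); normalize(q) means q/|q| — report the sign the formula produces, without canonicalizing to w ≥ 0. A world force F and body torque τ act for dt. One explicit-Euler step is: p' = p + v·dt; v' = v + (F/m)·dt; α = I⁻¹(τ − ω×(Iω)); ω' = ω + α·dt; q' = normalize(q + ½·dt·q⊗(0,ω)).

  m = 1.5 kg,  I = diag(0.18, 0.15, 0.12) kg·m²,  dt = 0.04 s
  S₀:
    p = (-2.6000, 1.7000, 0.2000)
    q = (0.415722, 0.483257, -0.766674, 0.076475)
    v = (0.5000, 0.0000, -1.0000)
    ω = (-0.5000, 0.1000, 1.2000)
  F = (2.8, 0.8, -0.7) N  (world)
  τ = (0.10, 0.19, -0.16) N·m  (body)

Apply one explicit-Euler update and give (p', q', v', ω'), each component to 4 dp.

p' = (-2.5800, 1.7000, 0.1600)
q' = (0.4201, 0.4604, -0.7779, 0.0797)
v' = (0.5747, 0.0213, -1.0187)
ω' = (-0.4770, 0.1603, 1.1462)

ω×(Iω) gyroscopic = (-0.0036, -0.0360, 0.0015)
angular accel α = (0.5756, 1.5067, -1.3458)
ω' = ω + α·dt = (-0.4770, 0.1603, 1.1462)
q⊗(0,ω) = (0.2265259, -1.1355173, -0.5765737, 0.1638551)
q' = normalize(q + ½dt·q⊗(0,ω)) = (0.4201, 0.4604, -0.7779, 0.0797)
a = (1.8667, 0.5333, -0.4667)
p' = p + v·dt = (-2.5800, 1.7000, 0.1600)
new velocity v' = (0.5747, 0.0213, -1.0187)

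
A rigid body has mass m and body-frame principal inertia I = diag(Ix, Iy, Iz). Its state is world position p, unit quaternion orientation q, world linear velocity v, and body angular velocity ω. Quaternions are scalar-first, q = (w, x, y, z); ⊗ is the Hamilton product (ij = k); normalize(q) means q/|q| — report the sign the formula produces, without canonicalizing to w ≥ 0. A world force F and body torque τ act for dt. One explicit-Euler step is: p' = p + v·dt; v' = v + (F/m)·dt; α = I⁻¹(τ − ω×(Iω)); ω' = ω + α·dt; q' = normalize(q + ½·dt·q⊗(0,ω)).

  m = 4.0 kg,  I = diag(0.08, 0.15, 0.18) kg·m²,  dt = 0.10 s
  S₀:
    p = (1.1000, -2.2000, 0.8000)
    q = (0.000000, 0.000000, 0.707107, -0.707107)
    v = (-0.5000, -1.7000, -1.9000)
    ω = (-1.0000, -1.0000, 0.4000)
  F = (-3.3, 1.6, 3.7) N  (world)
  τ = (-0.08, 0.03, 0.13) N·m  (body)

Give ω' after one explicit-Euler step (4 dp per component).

ω×(Iω) gyroscopic = (-0.0120, 0.0400, 0.0700)
(τ − ω×Iω)/I = (-0.8500, -0.0667, 0.3333)
new body rate ω' = (-1.0850, -1.0067, 0.4333)

ω' = (-1.0850, -1.0067, 0.4333)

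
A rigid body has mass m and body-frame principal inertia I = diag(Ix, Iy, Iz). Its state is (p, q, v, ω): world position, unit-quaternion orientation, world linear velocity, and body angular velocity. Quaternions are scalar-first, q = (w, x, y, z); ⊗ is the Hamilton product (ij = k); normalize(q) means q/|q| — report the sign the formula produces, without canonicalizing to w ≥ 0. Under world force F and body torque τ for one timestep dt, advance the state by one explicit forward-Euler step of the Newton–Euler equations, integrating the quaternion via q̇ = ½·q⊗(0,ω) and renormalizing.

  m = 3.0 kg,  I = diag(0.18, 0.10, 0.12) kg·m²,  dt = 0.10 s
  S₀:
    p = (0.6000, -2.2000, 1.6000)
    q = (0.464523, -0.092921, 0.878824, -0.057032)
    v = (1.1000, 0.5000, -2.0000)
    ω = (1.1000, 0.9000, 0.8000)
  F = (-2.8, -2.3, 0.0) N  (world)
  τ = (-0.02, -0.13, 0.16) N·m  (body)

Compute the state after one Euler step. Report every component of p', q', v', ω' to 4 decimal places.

p' = (0.7100, -2.1500, 1.4000)
q' = (0.4309, -0.0296, 0.8973, -0.0907)
v' = (1.0067, 0.4233, -2.0000)
ω' = (1.0809, 0.7172, 0.9993)

p' = p + v·dt = (0.7100, -2.1500, 1.4000)
v + (F/m)dt = (1.0067, 0.4233, -2.0000)
gyro term ω×Iω = (0.0144, 0.0528, -0.0792)
angular accel α = (-0.1911, -1.8280, 1.9933)
new body rate ω' = (1.0809, 0.7172, 0.9993)
2q̇ = q⊗(0,ω) = (-0.6431029, 1.2653633, 0.4296723, -0.6787169)
updated quaternion q' = (0.4309, -0.0296, 0.8973, -0.0907)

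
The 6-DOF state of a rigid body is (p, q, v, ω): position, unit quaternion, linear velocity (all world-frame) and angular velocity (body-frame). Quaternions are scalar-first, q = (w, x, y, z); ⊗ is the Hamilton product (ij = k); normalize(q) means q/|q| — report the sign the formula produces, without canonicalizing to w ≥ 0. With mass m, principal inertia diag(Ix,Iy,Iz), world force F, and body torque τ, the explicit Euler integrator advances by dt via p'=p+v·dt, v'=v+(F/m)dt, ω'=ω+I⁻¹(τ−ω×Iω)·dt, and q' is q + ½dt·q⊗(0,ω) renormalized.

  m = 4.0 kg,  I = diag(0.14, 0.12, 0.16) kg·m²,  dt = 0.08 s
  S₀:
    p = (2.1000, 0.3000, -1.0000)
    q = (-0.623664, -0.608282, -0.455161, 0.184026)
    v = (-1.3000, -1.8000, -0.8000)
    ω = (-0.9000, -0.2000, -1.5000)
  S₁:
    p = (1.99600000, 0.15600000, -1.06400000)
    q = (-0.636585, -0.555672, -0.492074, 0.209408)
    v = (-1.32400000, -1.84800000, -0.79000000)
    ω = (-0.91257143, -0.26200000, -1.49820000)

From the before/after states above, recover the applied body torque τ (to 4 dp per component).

τ = (-0.0100, -0.1200, 0.0000)

rate change Δω = (-0.01257143, -0.06200000, 0.00180000)
gyro term ω₀×Iω₀ = (0.0120, -0.0270, -0.0036)
τ = I·(Δω/dt) + ω₀×(Iω₀) = (-0.0100, -0.1200, 0.0000)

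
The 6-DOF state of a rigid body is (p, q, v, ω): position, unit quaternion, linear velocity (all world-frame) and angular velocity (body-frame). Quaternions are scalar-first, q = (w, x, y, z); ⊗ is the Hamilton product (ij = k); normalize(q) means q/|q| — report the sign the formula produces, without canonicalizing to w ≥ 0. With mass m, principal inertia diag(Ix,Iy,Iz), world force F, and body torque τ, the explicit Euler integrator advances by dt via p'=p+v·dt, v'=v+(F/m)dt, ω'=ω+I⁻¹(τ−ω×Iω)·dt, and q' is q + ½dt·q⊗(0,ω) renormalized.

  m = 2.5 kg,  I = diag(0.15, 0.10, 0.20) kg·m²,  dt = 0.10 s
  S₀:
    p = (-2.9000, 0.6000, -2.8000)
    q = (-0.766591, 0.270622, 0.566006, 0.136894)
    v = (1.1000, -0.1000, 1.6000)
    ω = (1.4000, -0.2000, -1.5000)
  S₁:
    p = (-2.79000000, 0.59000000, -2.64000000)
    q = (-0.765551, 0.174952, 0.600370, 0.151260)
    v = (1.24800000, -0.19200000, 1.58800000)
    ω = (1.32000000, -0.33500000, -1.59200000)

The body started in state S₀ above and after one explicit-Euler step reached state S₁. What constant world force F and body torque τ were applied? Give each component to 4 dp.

F = (3.7000, -2.3000, -0.3000)
τ = (-0.0900, -0.0300, -0.1700)

Δv = v₁−v₀ = (0.14800000, -0.09200000, -0.01200000)
m·(v₁−v₀)/dt = (3.7000, -2.3000, -0.3000)
Δω = ω₁−ω₀ = (-0.08000000, -0.13500000, -0.09200000)
I·α + gyro = (-0.0900, -0.0300, -0.1700)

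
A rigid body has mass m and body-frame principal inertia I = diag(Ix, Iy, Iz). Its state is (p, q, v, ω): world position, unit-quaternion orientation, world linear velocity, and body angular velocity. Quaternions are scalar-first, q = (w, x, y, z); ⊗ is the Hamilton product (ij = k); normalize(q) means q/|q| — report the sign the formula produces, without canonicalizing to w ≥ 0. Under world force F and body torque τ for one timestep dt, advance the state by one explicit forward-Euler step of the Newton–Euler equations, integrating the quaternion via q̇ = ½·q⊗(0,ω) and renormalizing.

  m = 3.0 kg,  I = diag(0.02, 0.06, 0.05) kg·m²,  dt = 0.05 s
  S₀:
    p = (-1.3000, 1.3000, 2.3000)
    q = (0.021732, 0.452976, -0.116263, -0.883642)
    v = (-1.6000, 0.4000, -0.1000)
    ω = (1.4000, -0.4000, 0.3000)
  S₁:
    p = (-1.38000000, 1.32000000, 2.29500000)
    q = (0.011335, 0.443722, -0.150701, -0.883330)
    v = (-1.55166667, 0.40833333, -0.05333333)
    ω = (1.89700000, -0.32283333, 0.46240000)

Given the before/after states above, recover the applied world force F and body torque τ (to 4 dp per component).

F = (2.9000, 0.5000, 2.8000)
τ = (0.2000, 0.0800, 0.1400)

Δv = v₁−v₀ = (0.04833333, 0.00833333, 0.04666667)
applied force F = (2.9000, 0.5000, 2.8000)
ω₁ − ω₀ = (0.49700000, 0.07716667, 0.16240000)
τ = I·(Δω/dt) + ω₀×(Iω₀) = (0.2000, 0.0800, 0.1400)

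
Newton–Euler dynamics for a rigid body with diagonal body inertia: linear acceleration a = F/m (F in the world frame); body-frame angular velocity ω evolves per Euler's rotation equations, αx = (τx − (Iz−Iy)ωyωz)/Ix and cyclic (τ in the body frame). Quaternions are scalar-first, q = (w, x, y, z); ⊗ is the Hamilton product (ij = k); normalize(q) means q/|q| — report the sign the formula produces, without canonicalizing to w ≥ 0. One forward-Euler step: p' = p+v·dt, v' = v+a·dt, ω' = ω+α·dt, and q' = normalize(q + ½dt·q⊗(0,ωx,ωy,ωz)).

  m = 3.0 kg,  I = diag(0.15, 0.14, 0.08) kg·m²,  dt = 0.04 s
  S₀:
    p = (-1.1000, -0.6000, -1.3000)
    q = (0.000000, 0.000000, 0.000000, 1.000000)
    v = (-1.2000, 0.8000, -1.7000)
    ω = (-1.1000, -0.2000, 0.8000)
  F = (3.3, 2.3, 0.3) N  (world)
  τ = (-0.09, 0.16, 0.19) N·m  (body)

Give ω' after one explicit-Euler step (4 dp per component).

precession coupling ω×(Iω) = (0.0096, -0.0616, -0.0022)
α = I⁻¹(τ − ω×Iω) = (-0.6640, 1.5829, 2.4025)
ω' = ω + α·dt = (-1.1266, -0.1367, 0.8961)

ω' = (-1.1266, -0.1367, 0.8961)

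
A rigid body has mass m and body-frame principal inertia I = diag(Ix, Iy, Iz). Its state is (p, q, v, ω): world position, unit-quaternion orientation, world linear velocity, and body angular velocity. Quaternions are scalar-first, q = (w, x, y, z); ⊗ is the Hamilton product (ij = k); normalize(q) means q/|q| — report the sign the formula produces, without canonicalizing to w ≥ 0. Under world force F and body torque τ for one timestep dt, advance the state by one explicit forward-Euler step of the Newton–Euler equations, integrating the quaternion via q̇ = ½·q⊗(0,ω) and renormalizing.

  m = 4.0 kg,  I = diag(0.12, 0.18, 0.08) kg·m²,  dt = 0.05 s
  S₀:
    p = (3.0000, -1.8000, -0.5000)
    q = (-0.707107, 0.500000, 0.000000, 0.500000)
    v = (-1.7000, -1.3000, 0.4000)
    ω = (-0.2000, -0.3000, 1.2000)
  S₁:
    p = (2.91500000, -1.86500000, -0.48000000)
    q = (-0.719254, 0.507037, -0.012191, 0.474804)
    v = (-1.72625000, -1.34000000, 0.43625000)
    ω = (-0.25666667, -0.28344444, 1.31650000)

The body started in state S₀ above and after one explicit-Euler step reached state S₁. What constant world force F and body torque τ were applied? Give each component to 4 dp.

F = (-2.1000, -3.2000, 2.9000)
τ = (-0.1000, 0.0500, 0.1900)

ω₁ − ω₀ = (-0.05666667, 0.01655556, 0.11650000)
τ = I·(Δω/dt) + ω₀×(Iω₀) = (-0.1000, 0.0500, 0.1900)
Δv = v₁−v₀ = (-0.02625000, -0.04000000, 0.03625000)
applied force F = (-2.1000, -3.2000, 2.9000)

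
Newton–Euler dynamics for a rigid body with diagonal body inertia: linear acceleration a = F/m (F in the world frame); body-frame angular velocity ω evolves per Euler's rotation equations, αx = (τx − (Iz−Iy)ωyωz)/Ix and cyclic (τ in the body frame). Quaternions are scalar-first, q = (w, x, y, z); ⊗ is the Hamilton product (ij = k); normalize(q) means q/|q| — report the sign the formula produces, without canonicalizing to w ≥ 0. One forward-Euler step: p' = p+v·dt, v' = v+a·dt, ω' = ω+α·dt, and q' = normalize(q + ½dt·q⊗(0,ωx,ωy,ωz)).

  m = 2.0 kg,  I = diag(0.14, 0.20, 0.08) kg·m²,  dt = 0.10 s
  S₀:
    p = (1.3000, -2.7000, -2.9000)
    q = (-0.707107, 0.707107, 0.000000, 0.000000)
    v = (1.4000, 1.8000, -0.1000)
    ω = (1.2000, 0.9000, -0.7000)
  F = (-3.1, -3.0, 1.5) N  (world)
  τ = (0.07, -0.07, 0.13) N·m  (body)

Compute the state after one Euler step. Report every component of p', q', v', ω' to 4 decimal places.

new position p' = (1.4400, -2.5200, -2.9100)
v' = v + a·dt = (1.2450, 1.6500, -0.0250)
precession coupling ω×(Iω) = (0.0756, -0.0504, 0.0648)
(τ − ω×Iω)/I = (-0.0400, -0.0980, 0.8150)
ω' = ω + α·dt = (1.1960, 0.8902, -0.6185)
q⊗(0,ω) = (-0.8485284, -0.8485284, -0.1414214, 1.1313712)
q' = normalize(q + ½dt·q⊗(0,ω)) = (-0.7470, 0.6624, -0.0070, 0.0564)

p' = (1.4400, -2.5200, -2.9100)
q' = (-0.7470, 0.6624, -0.0070, 0.0564)
v' = (1.2450, 1.6500, -0.0250)
ω' = (1.1960, 0.8902, -0.6185)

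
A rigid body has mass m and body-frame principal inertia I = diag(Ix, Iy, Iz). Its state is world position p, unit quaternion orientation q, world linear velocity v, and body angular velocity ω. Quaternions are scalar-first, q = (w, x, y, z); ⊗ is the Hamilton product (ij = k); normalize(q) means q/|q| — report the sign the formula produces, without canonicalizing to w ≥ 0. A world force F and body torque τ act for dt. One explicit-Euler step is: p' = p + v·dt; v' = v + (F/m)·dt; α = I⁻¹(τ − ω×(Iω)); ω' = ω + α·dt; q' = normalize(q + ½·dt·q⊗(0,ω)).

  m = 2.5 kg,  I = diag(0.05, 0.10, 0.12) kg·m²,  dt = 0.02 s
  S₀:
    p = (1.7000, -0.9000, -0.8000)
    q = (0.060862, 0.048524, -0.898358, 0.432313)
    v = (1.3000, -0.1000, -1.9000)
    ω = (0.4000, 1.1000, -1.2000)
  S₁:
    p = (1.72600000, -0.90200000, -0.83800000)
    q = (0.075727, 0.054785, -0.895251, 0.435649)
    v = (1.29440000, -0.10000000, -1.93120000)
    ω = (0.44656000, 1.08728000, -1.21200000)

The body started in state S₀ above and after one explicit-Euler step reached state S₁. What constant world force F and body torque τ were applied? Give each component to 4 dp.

ω₁ − ω₀ = (0.04656000, -0.01272000, -0.01200000)
gyro term ω₀×Iω₀ = (-0.0264, 0.0336, 0.0220)
I·α + gyro = (0.0900, -0.0300, -0.0500)
v₁ − v₀ = (-0.00560000, 0.00000000, -0.03120000)
m·(v₁−v₀)/dt = (-0.7000, 0.0000, -3.9000)

F = (-0.7000, 0.0000, -3.9000)
τ = (0.0900, -0.0300, -0.0500)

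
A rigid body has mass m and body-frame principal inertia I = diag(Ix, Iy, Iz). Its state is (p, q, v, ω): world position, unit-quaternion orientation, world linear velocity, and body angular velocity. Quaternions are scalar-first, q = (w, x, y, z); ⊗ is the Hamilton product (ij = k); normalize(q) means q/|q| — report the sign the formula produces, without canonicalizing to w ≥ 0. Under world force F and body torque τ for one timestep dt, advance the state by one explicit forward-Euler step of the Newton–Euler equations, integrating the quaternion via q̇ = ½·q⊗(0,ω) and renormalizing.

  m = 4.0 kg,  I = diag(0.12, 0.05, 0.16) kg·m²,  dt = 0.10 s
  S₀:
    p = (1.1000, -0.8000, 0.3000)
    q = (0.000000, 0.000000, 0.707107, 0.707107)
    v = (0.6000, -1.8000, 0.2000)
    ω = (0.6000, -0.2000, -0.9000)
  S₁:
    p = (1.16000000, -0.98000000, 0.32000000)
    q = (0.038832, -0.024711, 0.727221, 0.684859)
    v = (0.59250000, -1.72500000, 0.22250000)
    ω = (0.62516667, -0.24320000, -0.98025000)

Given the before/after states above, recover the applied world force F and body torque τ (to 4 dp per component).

Δv = v₁−v₀ = (-0.00750000, 0.07500000, 0.02250000)
F = m·Δv/dt = (-0.3000, 3.0000, 0.9000)
ω₁ − ω₀ = (0.02516667, -0.04320000, -0.08025000)
gyro term ω₀×Iω₀ = (0.0198, 0.0216, 0.0084)
I·α + gyro = (0.0500, 0.0000, -0.1200)

F = (-0.3000, 3.0000, 0.9000)
τ = (0.0500, 0.0000, -0.1200)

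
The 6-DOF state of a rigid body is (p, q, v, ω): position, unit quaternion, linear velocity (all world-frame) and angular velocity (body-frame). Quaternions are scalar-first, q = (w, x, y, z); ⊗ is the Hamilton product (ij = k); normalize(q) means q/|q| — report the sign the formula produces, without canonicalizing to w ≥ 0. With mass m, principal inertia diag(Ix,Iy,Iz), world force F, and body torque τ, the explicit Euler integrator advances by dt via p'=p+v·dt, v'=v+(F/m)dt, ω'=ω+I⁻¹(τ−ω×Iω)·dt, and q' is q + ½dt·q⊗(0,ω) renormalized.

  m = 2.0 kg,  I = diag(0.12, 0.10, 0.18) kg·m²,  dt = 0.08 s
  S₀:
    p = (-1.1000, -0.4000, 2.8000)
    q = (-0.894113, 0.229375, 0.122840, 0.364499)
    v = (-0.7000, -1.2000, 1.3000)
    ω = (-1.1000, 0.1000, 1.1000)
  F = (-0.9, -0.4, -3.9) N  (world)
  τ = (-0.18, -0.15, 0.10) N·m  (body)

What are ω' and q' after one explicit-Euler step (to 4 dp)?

ω' = (-1.2259, -0.0781, 1.1435)
q' = (-0.8988, 0.2721, 0.0930, 0.3308)

ω×(Iω) gyroscopic = (0.0088, 0.0726, 0.0022)
(τ − ω×Iω)/I = (-1.5733, -2.2260, 0.5433)
ω' = ω + α·dt = (-1.2259, -0.0781, 1.1435)
Hamilton product q⊗(0,ω) = (-0.1609204, 1.0821984, -0.7426727, -0.8254628)
q' = normalize(q + ½dt·q⊗(0,ω)) = (-0.8988, 0.2721, 0.0930, 0.3308)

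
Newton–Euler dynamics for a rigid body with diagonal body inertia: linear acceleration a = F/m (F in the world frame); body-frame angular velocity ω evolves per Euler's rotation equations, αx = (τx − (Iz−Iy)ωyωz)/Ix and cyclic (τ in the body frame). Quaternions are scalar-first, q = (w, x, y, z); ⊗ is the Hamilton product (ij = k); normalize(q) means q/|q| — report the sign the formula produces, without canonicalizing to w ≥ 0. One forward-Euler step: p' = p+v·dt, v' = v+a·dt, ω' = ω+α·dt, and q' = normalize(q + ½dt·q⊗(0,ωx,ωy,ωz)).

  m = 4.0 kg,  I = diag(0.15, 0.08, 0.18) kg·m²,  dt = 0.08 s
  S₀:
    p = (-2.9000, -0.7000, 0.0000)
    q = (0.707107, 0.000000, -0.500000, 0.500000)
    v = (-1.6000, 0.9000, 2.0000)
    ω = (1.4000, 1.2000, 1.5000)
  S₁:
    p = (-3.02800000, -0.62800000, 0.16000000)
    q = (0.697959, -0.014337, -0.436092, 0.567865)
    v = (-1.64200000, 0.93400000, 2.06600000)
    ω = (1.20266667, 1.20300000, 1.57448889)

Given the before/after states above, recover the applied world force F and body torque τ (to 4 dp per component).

v₁ − v₀ = (-0.04200000, 0.03400000, 0.06600000)
m·(v₁−v₀)/dt = (-2.1000, 1.7000, 3.3000)
rate change Δω = (-0.19733333, 0.00300000, 0.07448889)
gyro term ω₀×Iω₀ = (0.1800, -0.0630, -0.1176)
I·α + gyro = (-0.1900, -0.0600, 0.0500)

F = (-2.1000, 1.7000, 3.3000)
τ = (-0.1900, -0.0600, 0.0500)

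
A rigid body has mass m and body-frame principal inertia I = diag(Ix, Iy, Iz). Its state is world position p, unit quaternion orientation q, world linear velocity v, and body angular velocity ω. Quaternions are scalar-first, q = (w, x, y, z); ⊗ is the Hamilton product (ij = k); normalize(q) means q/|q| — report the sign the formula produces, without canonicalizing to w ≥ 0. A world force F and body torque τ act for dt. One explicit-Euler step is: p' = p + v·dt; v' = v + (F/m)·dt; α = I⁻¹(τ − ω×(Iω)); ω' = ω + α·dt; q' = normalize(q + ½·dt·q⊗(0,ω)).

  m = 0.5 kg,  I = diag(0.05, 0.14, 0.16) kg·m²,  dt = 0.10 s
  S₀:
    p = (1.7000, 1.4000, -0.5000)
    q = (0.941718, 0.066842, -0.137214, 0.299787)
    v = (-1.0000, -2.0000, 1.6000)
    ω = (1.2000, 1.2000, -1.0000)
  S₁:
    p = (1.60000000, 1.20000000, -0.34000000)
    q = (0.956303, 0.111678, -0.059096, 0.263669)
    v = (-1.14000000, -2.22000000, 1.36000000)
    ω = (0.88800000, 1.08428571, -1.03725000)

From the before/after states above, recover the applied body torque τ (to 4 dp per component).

τ = (-0.1800, -0.0300, 0.0700)

rate change Δω = (-0.31200000, -0.11571429, -0.03725000)
applied torque τ = (-0.1800, -0.0300, 0.0700)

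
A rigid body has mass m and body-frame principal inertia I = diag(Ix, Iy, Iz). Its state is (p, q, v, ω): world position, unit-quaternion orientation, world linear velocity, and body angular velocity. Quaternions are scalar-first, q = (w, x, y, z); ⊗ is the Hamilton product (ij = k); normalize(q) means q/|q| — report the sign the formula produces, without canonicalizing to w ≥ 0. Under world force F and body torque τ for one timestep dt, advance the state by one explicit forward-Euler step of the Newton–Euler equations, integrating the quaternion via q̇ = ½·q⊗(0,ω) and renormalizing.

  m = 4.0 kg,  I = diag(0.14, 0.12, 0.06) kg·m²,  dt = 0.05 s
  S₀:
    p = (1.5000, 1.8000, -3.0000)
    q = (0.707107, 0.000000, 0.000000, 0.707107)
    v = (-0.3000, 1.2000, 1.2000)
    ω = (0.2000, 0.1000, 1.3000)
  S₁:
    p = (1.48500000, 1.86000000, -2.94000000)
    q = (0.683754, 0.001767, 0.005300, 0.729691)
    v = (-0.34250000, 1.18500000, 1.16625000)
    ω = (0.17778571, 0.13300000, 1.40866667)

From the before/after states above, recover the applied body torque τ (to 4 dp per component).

rate change Δω = (-0.02221429, 0.03300000, 0.10866667)
precession coupling = (-0.0078, 0.0208, -0.0004)
applied torque τ = (-0.0700, 0.1000, 0.1300)

τ = (-0.0700, 0.1000, 0.1300)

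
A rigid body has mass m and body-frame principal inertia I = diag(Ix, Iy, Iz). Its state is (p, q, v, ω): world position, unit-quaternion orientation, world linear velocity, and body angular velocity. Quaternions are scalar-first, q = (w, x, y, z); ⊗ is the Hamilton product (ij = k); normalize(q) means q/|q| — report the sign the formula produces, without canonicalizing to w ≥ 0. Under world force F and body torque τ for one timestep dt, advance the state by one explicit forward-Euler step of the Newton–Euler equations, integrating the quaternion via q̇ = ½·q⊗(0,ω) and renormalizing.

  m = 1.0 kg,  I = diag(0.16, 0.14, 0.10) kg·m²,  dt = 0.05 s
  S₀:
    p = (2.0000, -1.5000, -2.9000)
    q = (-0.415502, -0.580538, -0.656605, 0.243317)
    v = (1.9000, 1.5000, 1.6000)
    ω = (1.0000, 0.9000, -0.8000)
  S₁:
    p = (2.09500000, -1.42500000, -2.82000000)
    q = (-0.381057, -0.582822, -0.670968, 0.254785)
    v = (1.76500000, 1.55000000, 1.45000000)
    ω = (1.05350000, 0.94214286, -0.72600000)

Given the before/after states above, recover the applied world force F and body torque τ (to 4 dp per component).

v₁ − v₀ = (-0.13500000, 0.05000000, -0.15000000)
F = m·Δv/dt = (-2.7000, 1.0000, -3.0000)
ω₁ − ω₀ = (0.05350000, 0.04214286, 0.07400000)
precession coupling = (0.0288, -0.0480, -0.0180)
I·α + gyro = (0.2000, 0.0700, 0.1300)

F = (-2.7000, 1.0000, -3.0000)
τ = (0.2000, 0.0700, 0.1300)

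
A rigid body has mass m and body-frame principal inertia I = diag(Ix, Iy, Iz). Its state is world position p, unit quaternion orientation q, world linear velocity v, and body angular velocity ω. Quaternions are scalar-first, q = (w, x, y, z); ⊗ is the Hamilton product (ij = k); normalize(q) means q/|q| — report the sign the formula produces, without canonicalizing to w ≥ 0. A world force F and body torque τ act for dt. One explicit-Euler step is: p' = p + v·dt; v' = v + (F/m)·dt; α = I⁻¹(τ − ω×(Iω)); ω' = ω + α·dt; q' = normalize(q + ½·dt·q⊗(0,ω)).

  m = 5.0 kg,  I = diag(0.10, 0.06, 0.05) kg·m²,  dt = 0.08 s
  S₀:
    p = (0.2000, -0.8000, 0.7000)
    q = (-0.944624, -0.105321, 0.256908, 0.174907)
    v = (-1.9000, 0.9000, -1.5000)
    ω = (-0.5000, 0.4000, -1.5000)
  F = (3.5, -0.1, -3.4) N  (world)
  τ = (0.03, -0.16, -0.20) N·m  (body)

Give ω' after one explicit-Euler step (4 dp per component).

ω' = (-0.4808, 0.1367, -1.8328)

ω×(Iω) gyroscopic = (0.0060, 0.0375, 0.0080)
(τ − ω×Iω)/I = (0.2400, -3.2917, -4.1600)
new body rate ω' = (-0.4808, 0.1367, -1.8328)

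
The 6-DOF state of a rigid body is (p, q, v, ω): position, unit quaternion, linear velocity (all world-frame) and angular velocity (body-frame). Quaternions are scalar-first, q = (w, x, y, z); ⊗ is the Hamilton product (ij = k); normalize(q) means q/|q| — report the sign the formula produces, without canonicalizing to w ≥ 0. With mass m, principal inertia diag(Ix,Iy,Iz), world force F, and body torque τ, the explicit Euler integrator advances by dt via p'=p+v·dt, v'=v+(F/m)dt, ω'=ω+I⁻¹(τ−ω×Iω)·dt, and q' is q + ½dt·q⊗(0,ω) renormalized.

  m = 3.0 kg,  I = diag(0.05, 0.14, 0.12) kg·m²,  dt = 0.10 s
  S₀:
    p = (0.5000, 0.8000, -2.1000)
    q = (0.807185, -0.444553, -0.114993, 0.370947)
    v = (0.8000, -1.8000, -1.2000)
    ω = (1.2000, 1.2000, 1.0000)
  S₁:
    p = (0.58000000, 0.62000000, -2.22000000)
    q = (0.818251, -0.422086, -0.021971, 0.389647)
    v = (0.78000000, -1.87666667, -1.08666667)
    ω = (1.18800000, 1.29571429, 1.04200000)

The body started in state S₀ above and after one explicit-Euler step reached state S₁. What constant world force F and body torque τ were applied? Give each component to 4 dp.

F = (-0.6000, -2.3000, 3.4000)
τ = (-0.0300, 0.0500, 0.1800)

velocity change Δv = (-0.02000000, -0.07666667, 0.11333333)
m·(v₁−v₀)/dt = (-0.6000, -2.3000, 3.4000)
Δω = ω₁−ω₀ = (-0.01200000, 0.09571429, 0.04200000)
precession coupling = (-0.0240, -0.0840, 0.1296)
I·α + gyro = (-0.0300, 0.0500, 0.1800)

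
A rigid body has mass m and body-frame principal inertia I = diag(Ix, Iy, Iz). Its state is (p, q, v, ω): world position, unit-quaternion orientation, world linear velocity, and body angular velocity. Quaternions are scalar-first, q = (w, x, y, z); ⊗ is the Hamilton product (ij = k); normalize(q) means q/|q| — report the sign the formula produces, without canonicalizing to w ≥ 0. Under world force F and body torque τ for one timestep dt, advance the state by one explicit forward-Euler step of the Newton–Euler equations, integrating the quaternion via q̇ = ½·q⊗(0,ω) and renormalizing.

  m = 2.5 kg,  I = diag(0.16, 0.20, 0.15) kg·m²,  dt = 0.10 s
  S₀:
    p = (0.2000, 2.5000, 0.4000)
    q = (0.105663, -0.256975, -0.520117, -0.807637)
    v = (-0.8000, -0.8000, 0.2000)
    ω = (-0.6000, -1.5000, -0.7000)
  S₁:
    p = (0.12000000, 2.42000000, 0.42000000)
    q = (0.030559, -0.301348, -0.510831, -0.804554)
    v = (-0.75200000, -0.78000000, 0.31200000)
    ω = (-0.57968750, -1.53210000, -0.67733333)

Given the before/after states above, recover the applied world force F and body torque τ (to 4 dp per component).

F = (1.2000, 0.5000, 2.8000)
τ = (-0.0200, -0.0600, 0.0700)

velocity change Δv = (0.04800000, 0.02000000, 0.11200000)
m·(v₁−v₀)/dt = (1.2000, 0.5000, 2.8000)
Δω = ω₁−ω₀ = (0.02031250, -0.03210000, 0.02266667)
I·α + gyro = (-0.0200, -0.0600, 0.0700)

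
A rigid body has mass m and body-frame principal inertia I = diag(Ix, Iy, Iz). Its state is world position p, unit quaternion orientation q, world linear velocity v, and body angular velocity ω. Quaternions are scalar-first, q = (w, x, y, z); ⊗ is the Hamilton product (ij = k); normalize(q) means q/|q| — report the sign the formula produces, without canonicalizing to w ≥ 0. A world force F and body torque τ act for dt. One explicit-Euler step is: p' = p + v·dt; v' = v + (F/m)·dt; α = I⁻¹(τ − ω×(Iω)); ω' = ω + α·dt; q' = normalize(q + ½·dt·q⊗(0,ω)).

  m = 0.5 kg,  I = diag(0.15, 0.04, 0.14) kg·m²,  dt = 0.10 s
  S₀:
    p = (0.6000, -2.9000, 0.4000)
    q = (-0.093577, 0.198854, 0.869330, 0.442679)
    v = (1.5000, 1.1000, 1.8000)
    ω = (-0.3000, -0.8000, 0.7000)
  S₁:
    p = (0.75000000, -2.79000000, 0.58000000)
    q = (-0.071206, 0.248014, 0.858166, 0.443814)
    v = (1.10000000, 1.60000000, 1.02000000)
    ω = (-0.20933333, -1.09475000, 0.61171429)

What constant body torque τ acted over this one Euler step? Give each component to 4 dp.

τ = (0.0800, -0.1200, -0.1500)

rate change Δω = (0.09066667, -0.29475000, -0.08828571)
precession coupling = (-0.0560, -0.0021, -0.0264)
τ = I·(Δω/dt) + ω₀×(Iω₀) = (0.0800, -0.1200, -0.1500)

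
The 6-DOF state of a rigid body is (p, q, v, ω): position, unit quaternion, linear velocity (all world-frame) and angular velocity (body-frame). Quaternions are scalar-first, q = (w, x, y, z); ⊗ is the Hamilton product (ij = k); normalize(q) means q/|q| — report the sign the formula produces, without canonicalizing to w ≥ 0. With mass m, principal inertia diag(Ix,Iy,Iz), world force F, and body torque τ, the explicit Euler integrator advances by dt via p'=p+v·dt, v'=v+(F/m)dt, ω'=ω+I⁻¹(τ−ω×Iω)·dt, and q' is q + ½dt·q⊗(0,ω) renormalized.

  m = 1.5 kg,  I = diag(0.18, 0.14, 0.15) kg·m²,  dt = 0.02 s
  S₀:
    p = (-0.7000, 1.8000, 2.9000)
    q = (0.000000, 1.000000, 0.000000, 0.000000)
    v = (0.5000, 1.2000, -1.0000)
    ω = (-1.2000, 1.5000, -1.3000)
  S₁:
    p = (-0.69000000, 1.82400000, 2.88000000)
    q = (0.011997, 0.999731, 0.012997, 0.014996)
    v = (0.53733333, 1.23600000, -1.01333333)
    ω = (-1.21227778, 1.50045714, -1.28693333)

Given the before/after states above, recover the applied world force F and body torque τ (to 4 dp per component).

velocity change Δv = (0.03733333, 0.03600000, -0.01333333)
F = m·Δv/dt = (2.8000, 2.7000, -1.0000)
Δω = ω₁−ω₀ = (-0.01227778, 0.00045714, 0.01306667)
applied torque τ = (-0.1300, 0.0500, 0.1700)

F = (2.8000, 2.7000, -1.0000)
τ = (-0.1300, 0.0500, 0.1700)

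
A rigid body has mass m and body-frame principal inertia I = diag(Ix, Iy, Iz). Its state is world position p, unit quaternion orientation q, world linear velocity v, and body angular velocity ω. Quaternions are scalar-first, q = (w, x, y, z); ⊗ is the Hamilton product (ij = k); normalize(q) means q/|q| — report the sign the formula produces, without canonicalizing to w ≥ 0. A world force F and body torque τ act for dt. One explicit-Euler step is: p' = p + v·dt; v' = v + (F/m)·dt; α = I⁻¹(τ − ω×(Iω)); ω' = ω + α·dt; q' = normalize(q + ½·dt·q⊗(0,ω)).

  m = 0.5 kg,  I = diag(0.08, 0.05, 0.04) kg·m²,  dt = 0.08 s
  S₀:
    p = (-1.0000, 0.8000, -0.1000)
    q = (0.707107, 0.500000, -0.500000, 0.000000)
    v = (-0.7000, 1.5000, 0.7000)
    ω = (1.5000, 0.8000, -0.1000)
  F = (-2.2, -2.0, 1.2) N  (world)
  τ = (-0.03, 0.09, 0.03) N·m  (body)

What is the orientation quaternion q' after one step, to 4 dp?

q' = (0.6915, 0.5432, -0.4743, 0.0431)

2q̇ = q⊗(0,ω) = (-0.3500000, 1.1106605, 0.6156856, 1.0792893)
q + ½dt·q⊗(0,ω), renormalized = (0.6915, 0.5432, -0.4743, 0.0431)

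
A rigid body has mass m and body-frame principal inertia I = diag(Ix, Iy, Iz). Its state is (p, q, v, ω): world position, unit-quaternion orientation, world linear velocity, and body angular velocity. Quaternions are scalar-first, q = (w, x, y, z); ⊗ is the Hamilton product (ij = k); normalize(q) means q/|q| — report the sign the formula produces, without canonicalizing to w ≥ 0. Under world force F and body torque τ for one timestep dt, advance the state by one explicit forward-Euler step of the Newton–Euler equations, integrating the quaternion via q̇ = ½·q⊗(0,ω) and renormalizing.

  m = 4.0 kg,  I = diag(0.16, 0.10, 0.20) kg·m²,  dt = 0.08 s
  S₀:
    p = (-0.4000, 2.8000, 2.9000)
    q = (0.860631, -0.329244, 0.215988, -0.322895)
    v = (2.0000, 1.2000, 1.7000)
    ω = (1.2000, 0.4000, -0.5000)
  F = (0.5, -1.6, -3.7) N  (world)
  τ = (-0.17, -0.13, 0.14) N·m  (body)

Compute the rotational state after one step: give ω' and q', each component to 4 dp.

ω' = (1.1250, 0.2768, -0.4325)
q' = (0.8652, -0.2867, 0.2074, -0.3552)

α = I⁻¹(τ − ω×Iω) = (-0.9375, -1.5400, 0.8440)
ω' = ω + α·dt = (1.1250, 0.2768, -0.4325)
Hamilton product q⊗(0,ω) = (0.1472501, 1.0539212, -0.2078436, -0.8211987)
q + ½dt·q⊗(0,ω), renormalized = (0.8652, -0.2867, 0.2074, -0.3552)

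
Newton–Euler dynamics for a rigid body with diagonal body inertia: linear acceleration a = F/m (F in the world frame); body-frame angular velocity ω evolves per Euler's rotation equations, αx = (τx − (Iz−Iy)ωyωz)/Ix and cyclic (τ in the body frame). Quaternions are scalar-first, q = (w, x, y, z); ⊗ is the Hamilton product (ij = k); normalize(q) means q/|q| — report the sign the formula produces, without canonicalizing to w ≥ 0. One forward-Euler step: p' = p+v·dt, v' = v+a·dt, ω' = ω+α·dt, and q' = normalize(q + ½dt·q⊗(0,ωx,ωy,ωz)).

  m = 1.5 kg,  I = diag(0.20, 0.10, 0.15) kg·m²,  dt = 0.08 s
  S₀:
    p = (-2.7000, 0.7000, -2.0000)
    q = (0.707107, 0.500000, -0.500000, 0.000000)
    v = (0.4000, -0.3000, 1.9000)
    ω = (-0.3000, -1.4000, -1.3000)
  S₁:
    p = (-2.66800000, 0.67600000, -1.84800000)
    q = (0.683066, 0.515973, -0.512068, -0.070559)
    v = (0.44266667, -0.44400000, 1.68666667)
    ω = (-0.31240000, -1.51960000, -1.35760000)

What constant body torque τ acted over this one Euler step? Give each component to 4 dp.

Δω = ω₁−ω₀ = (-0.01240000, -0.11960000, -0.05760000)
I·α + gyro = (0.0600, -0.1300, -0.1500)

τ = (0.0600, -0.1300, -0.1500)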